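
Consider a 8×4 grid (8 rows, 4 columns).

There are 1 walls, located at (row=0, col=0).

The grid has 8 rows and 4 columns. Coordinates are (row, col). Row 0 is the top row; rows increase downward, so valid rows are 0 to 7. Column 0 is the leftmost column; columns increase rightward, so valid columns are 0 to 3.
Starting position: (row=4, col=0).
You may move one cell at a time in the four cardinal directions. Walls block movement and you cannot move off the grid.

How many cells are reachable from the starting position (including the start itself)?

BFS flood-fill from (row=4, col=0):
  Distance 0: (row=4, col=0)
  Distance 1: (row=3, col=0), (row=4, col=1), (row=5, col=0)
  Distance 2: (row=2, col=0), (row=3, col=1), (row=4, col=2), (row=5, col=1), (row=6, col=0)
  Distance 3: (row=1, col=0), (row=2, col=1), (row=3, col=2), (row=4, col=3), (row=5, col=2), (row=6, col=1), (row=7, col=0)
  Distance 4: (row=1, col=1), (row=2, col=2), (row=3, col=3), (row=5, col=3), (row=6, col=2), (row=7, col=1)
  Distance 5: (row=0, col=1), (row=1, col=2), (row=2, col=3), (row=6, col=3), (row=7, col=2)
  Distance 6: (row=0, col=2), (row=1, col=3), (row=7, col=3)
  Distance 7: (row=0, col=3)
Total reachable: 31 (grid has 31 open cells total)

Answer: Reachable cells: 31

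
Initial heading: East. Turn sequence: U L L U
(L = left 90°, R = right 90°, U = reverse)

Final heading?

Start: East
  U (U-turn (180°)) -> West
  L (left (90° counter-clockwise)) -> South
  L (left (90° counter-clockwise)) -> East
  U (U-turn (180°)) -> West
Final: West

Answer: Final heading: West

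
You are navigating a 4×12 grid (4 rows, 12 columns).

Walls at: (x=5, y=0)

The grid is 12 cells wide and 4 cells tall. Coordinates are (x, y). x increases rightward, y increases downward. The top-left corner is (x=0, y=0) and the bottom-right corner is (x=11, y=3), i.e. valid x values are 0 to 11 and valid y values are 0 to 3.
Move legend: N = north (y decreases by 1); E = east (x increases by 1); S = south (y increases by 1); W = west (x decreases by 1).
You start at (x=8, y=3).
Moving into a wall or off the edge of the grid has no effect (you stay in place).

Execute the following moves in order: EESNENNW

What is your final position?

Start: (x=8, y=3)
  E (east): (x=8, y=3) -> (x=9, y=3)
  E (east): (x=9, y=3) -> (x=10, y=3)
  S (south): blocked, stay at (x=10, y=3)
  N (north): (x=10, y=3) -> (x=10, y=2)
  E (east): (x=10, y=2) -> (x=11, y=2)
  N (north): (x=11, y=2) -> (x=11, y=1)
  N (north): (x=11, y=1) -> (x=11, y=0)
  W (west): (x=11, y=0) -> (x=10, y=0)
Final: (x=10, y=0)

Answer: Final position: (x=10, y=0)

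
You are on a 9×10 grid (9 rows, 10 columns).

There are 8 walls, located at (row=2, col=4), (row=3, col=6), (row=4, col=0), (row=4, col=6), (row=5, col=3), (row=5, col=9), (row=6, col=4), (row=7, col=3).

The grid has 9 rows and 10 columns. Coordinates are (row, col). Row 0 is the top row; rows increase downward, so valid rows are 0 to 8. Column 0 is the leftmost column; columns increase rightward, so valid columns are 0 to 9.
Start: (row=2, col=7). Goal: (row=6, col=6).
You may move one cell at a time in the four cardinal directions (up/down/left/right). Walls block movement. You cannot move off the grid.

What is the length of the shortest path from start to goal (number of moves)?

Answer: Shortest path length: 5

Derivation:
BFS from (row=2, col=7) until reaching (row=6, col=6):
  Distance 0: (row=2, col=7)
  Distance 1: (row=1, col=7), (row=2, col=6), (row=2, col=8), (row=3, col=7)
  Distance 2: (row=0, col=7), (row=1, col=6), (row=1, col=8), (row=2, col=5), (row=2, col=9), (row=3, col=8), (row=4, col=7)
  Distance 3: (row=0, col=6), (row=0, col=8), (row=1, col=5), (row=1, col=9), (row=3, col=5), (row=3, col=9), (row=4, col=8), (row=5, col=7)
  Distance 4: (row=0, col=5), (row=0, col=9), (row=1, col=4), (row=3, col=4), (row=4, col=5), (row=4, col=9), (row=5, col=6), (row=5, col=8), (row=6, col=7)
  Distance 5: (row=0, col=4), (row=1, col=3), (row=3, col=3), (row=4, col=4), (row=5, col=5), (row=6, col=6), (row=6, col=8), (row=7, col=7)  <- goal reached here
One shortest path (5 moves): (row=2, col=7) -> (row=3, col=7) -> (row=4, col=7) -> (row=5, col=7) -> (row=5, col=6) -> (row=6, col=6)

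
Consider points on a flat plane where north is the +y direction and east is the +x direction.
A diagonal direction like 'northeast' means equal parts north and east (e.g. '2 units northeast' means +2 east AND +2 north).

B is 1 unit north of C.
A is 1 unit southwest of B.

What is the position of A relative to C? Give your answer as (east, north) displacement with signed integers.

Place C at the origin (east=0, north=0).
  B is 1 unit north of C: delta (east=+0, north=+1); B at (east=0, north=1).
  A is 1 unit southwest of B: delta (east=-1, north=-1); A at (east=-1, north=0).
Therefore A relative to C: (east=-1, north=0).

Answer: A is at (east=-1, north=0) relative to C.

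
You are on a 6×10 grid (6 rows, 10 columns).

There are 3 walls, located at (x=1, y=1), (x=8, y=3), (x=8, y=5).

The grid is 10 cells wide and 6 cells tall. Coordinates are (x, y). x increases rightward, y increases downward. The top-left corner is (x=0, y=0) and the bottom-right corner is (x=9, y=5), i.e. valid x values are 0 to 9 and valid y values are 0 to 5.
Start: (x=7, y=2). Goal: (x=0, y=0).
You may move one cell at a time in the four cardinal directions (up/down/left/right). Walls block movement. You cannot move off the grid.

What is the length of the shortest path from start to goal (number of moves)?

BFS from (x=7, y=2) until reaching (x=0, y=0):
  Distance 0: (x=7, y=2)
  Distance 1: (x=7, y=1), (x=6, y=2), (x=8, y=2), (x=7, y=3)
  Distance 2: (x=7, y=0), (x=6, y=1), (x=8, y=1), (x=5, y=2), (x=9, y=2), (x=6, y=3), (x=7, y=4)
  Distance 3: (x=6, y=0), (x=8, y=0), (x=5, y=1), (x=9, y=1), (x=4, y=2), (x=5, y=3), (x=9, y=3), (x=6, y=4), (x=8, y=4), (x=7, y=5)
  Distance 4: (x=5, y=0), (x=9, y=0), (x=4, y=1), (x=3, y=2), (x=4, y=3), (x=5, y=4), (x=9, y=4), (x=6, y=5)
  Distance 5: (x=4, y=0), (x=3, y=1), (x=2, y=2), (x=3, y=3), (x=4, y=4), (x=5, y=5), (x=9, y=5)
  Distance 6: (x=3, y=0), (x=2, y=1), (x=1, y=2), (x=2, y=3), (x=3, y=4), (x=4, y=5)
  Distance 7: (x=2, y=0), (x=0, y=2), (x=1, y=3), (x=2, y=4), (x=3, y=5)
  Distance 8: (x=1, y=0), (x=0, y=1), (x=0, y=3), (x=1, y=4), (x=2, y=5)
  Distance 9: (x=0, y=0), (x=0, y=4), (x=1, y=5)  <- goal reached here
One shortest path (9 moves): (x=7, y=2) -> (x=6, y=2) -> (x=5, y=2) -> (x=4, y=2) -> (x=3, y=2) -> (x=2, y=2) -> (x=1, y=2) -> (x=0, y=2) -> (x=0, y=1) -> (x=0, y=0)

Answer: Shortest path length: 9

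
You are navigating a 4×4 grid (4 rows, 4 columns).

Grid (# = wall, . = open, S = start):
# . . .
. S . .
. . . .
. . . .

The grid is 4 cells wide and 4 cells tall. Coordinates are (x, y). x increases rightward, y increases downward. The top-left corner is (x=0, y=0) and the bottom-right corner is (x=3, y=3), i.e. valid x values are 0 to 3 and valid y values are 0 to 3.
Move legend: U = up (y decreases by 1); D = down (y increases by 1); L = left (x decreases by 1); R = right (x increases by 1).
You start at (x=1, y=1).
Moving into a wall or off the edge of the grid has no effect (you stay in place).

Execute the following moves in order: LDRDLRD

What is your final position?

Start: (x=1, y=1)
  L (left): (x=1, y=1) -> (x=0, y=1)
  D (down): (x=0, y=1) -> (x=0, y=2)
  R (right): (x=0, y=2) -> (x=1, y=2)
  D (down): (x=1, y=2) -> (x=1, y=3)
  L (left): (x=1, y=3) -> (x=0, y=3)
  R (right): (x=0, y=3) -> (x=1, y=3)
  D (down): blocked, stay at (x=1, y=3)
Final: (x=1, y=3)

Answer: Final position: (x=1, y=3)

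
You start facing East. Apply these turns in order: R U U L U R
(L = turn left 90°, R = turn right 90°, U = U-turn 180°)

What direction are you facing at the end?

Answer: Final heading: North

Derivation:
Start: East
  R (right (90° clockwise)) -> South
  U (U-turn (180°)) -> North
  U (U-turn (180°)) -> South
  L (left (90° counter-clockwise)) -> East
  U (U-turn (180°)) -> West
  R (right (90° clockwise)) -> North
Final: North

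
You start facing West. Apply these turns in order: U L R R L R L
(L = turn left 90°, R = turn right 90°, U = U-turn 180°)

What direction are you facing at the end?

Start: West
  U (U-turn (180°)) -> East
  L (left (90° counter-clockwise)) -> North
  R (right (90° clockwise)) -> East
  R (right (90° clockwise)) -> South
  L (left (90° counter-clockwise)) -> East
  R (right (90° clockwise)) -> South
  L (left (90° counter-clockwise)) -> East
Final: East

Answer: Final heading: East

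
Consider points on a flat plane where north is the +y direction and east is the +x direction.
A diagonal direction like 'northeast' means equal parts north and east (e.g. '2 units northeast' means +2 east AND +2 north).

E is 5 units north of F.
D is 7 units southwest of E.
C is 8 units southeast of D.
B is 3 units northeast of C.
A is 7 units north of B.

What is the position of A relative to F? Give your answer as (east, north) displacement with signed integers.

Answer: A is at (east=4, north=0) relative to F.

Derivation:
Place F at the origin (east=0, north=0).
  E is 5 units north of F: delta (east=+0, north=+5); E at (east=0, north=5).
  D is 7 units southwest of E: delta (east=-7, north=-7); D at (east=-7, north=-2).
  C is 8 units southeast of D: delta (east=+8, north=-8); C at (east=1, north=-10).
  B is 3 units northeast of C: delta (east=+3, north=+3); B at (east=4, north=-7).
  A is 7 units north of B: delta (east=+0, north=+7); A at (east=4, north=0).
Therefore A relative to F: (east=4, north=0).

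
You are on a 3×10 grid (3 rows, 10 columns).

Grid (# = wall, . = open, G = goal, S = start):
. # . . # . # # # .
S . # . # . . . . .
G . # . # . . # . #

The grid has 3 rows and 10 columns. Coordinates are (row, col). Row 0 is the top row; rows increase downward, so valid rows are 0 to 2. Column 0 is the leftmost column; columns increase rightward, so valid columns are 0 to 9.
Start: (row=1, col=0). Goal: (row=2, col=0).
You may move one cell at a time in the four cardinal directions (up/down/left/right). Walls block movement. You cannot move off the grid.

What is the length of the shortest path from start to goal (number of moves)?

Answer: Shortest path length: 1

Derivation:
BFS from (row=1, col=0) until reaching (row=2, col=0):
  Distance 0: (row=1, col=0)
  Distance 1: (row=0, col=0), (row=1, col=1), (row=2, col=0)  <- goal reached here
One shortest path (1 moves): (row=1, col=0) -> (row=2, col=0)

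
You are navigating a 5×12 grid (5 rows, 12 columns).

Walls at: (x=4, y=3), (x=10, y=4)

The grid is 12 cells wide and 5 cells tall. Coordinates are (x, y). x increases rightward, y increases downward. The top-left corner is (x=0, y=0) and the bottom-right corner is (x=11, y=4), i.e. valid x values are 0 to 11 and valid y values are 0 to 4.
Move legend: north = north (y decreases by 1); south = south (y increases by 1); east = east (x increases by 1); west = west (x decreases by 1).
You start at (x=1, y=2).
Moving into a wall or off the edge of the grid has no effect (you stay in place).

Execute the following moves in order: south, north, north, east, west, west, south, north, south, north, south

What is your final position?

Start: (x=1, y=2)
  south (south): (x=1, y=2) -> (x=1, y=3)
  north (north): (x=1, y=3) -> (x=1, y=2)
  north (north): (x=1, y=2) -> (x=1, y=1)
  east (east): (x=1, y=1) -> (x=2, y=1)
  west (west): (x=2, y=1) -> (x=1, y=1)
  west (west): (x=1, y=1) -> (x=0, y=1)
  south (south): (x=0, y=1) -> (x=0, y=2)
  north (north): (x=0, y=2) -> (x=0, y=1)
  south (south): (x=0, y=1) -> (x=0, y=2)
  north (north): (x=0, y=2) -> (x=0, y=1)
  south (south): (x=0, y=1) -> (x=0, y=2)
Final: (x=0, y=2)

Answer: Final position: (x=0, y=2)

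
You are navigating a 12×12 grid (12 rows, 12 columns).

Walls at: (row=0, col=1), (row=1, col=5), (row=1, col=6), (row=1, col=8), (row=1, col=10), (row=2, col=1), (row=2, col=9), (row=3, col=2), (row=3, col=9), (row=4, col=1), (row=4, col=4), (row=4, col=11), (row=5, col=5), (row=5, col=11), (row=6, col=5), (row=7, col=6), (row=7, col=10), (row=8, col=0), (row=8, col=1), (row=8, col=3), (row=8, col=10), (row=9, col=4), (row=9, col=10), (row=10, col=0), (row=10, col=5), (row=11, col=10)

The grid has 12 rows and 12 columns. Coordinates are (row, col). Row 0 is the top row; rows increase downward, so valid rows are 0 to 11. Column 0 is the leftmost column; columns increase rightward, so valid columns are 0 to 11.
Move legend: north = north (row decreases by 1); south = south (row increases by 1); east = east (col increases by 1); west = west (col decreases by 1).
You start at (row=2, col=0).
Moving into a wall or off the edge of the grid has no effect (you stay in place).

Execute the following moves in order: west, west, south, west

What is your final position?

Answer: Final position: (row=3, col=0)

Derivation:
Start: (row=2, col=0)
  west (west): blocked, stay at (row=2, col=0)
  west (west): blocked, stay at (row=2, col=0)
  south (south): (row=2, col=0) -> (row=3, col=0)
  west (west): blocked, stay at (row=3, col=0)
Final: (row=3, col=0)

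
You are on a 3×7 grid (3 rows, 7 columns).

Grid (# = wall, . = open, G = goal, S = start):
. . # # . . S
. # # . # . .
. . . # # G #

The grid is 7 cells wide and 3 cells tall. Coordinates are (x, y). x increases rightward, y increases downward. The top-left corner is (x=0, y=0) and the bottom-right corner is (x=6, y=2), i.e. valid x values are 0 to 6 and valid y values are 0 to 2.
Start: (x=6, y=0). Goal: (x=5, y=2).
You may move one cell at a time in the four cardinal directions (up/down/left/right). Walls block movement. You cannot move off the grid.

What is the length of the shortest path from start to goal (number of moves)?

Answer: Shortest path length: 3

Derivation:
BFS from (x=6, y=0) until reaching (x=5, y=2):
  Distance 0: (x=6, y=0)
  Distance 1: (x=5, y=0), (x=6, y=1)
  Distance 2: (x=4, y=0), (x=5, y=1)
  Distance 3: (x=5, y=2)  <- goal reached here
One shortest path (3 moves): (x=6, y=0) -> (x=5, y=0) -> (x=5, y=1) -> (x=5, y=2)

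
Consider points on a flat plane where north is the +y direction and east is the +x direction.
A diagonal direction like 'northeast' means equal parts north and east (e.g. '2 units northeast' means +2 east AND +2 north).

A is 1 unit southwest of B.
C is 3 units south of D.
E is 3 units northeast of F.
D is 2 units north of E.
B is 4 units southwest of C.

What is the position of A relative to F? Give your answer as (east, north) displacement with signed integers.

Place F at the origin (east=0, north=0).
  E is 3 units northeast of F: delta (east=+3, north=+3); E at (east=3, north=3).
  D is 2 units north of E: delta (east=+0, north=+2); D at (east=3, north=5).
  C is 3 units south of D: delta (east=+0, north=-3); C at (east=3, north=2).
  B is 4 units southwest of C: delta (east=-4, north=-4); B at (east=-1, north=-2).
  A is 1 unit southwest of B: delta (east=-1, north=-1); A at (east=-2, north=-3).
Therefore A relative to F: (east=-2, north=-3).

Answer: A is at (east=-2, north=-3) relative to F.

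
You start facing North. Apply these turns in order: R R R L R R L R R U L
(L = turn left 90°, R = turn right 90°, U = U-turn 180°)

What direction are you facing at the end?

Answer: Final heading: South

Derivation:
Start: North
  R (right (90° clockwise)) -> East
  R (right (90° clockwise)) -> South
  R (right (90° clockwise)) -> West
  L (left (90° counter-clockwise)) -> South
  R (right (90° clockwise)) -> West
  R (right (90° clockwise)) -> North
  L (left (90° counter-clockwise)) -> West
  R (right (90° clockwise)) -> North
  R (right (90° clockwise)) -> East
  U (U-turn (180°)) -> West
  L (left (90° counter-clockwise)) -> South
Final: South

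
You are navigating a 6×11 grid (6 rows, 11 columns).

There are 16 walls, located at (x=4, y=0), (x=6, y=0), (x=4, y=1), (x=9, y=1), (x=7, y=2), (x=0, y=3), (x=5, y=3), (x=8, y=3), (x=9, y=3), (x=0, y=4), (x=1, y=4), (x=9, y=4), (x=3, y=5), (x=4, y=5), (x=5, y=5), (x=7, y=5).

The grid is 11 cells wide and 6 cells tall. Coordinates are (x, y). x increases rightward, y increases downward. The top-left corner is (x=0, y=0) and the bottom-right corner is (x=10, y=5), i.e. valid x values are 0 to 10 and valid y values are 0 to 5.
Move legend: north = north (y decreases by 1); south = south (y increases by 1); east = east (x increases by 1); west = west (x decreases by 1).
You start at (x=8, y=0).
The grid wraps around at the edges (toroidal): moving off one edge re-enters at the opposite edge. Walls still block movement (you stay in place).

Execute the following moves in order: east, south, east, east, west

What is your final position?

Start: (x=8, y=0)
  east (east): (x=8, y=0) -> (x=9, y=0)
  south (south): blocked, stay at (x=9, y=0)
  east (east): (x=9, y=0) -> (x=10, y=0)
  east (east): (x=10, y=0) -> (x=0, y=0)
  west (west): (x=0, y=0) -> (x=10, y=0)
Final: (x=10, y=0)

Answer: Final position: (x=10, y=0)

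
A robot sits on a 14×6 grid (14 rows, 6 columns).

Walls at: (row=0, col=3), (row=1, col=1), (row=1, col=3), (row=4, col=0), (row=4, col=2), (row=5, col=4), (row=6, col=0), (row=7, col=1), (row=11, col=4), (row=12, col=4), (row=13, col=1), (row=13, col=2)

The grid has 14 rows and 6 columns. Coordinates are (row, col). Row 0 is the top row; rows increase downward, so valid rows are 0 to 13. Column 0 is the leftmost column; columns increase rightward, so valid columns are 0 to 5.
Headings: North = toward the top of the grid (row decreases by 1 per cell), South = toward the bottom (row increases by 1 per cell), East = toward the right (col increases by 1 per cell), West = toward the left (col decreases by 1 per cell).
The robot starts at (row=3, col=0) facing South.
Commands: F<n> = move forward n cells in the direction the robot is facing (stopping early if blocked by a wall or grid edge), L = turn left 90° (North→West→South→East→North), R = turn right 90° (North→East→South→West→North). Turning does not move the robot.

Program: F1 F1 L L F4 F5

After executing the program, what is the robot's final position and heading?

Answer: Final position: (row=0, col=0), facing North

Derivation:
Start: (row=3, col=0), facing South
  F1: move forward 0/1 (blocked), now at (row=3, col=0)
  F1: move forward 0/1 (blocked), now at (row=3, col=0)
  L: turn left, now facing East
  L: turn left, now facing North
  F4: move forward 3/4 (blocked), now at (row=0, col=0)
  F5: move forward 0/5 (blocked), now at (row=0, col=0)
Final: (row=0, col=0), facing North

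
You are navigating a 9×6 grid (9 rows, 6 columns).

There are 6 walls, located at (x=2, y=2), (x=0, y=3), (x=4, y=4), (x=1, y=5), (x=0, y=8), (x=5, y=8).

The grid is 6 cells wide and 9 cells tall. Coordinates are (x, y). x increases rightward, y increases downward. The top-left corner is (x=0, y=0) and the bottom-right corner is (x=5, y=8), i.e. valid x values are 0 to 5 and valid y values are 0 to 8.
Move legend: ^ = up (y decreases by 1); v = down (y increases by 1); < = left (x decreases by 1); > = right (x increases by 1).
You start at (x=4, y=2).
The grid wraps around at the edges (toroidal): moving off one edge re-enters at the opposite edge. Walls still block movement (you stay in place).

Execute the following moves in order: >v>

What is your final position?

Answer: Final position: (x=5, y=3)

Derivation:
Start: (x=4, y=2)
  > (right): (x=4, y=2) -> (x=5, y=2)
  v (down): (x=5, y=2) -> (x=5, y=3)
  > (right): blocked, stay at (x=5, y=3)
Final: (x=5, y=3)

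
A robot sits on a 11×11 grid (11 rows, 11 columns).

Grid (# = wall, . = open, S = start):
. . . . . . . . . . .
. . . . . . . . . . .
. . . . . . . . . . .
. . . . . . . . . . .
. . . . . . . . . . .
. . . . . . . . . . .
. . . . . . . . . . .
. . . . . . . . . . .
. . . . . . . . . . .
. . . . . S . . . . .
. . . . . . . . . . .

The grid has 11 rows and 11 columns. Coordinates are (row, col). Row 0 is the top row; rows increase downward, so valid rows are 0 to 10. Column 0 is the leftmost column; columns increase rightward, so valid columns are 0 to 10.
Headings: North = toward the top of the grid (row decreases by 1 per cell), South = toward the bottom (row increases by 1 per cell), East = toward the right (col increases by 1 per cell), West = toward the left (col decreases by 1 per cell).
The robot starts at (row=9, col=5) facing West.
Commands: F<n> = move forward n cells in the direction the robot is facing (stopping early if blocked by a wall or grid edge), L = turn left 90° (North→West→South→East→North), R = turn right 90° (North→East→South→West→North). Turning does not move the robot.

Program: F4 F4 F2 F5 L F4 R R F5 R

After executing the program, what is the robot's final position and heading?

Answer: Final position: (row=5, col=0), facing East

Derivation:
Start: (row=9, col=5), facing West
  F4: move forward 4, now at (row=9, col=1)
  F4: move forward 1/4 (blocked), now at (row=9, col=0)
  F2: move forward 0/2 (blocked), now at (row=9, col=0)
  F5: move forward 0/5 (blocked), now at (row=9, col=0)
  L: turn left, now facing South
  F4: move forward 1/4 (blocked), now at (row=10, col=0)
  R: turn right, now facing West
  R: turn right, now facing North
  F5: move forward 5, now at (row=5, col=0)
  R: turn right, now facing East
Final: (row=5, col=0), facing East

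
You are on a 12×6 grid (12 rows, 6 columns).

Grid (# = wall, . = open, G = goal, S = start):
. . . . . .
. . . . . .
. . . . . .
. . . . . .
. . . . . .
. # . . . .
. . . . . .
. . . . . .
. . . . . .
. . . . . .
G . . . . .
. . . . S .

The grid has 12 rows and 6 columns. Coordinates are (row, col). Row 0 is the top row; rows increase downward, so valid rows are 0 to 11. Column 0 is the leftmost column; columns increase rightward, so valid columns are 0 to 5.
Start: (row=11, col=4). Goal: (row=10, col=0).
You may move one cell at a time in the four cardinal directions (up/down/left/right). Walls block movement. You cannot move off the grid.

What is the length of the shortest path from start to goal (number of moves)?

Answer: Shortest path length: 5

Derivation:
BFS from (row=11, col=4) until reaching (row=10, col=0):
  Distance 0: (row=11, col=4)
  Distance 1: (row=10, col=4), (row=11, col=3), (row=11, col=5)
  Distance 2: (row=9, col=4), (row=10, col=3), (row=10, col=5), (row=11, col=2)
  Distance 3: (row=8, col=4), (row=9, col=3), (row=9, col=5), (row=10, col=2), (row=11, col=1)
  Distance 4: (row=7, col=4), (row=8, col=3), (row=8, col=5), (row=9, col=2), (row=10, col=1), (row=11, col=0)
  Distance 5: (row=6, col=4), (row=7, col=3), (row=7, col=5), (row=8, col=2), (row=9, col=1), (row=10, col=0)  <- goal reached here
One shortest path (5 moves): (row=11, col=4) -> (row=11, col=3) -> (row=11, col=2) -> (row=11, col=1) -> (row=11, col=0) -> (row=10, col=0)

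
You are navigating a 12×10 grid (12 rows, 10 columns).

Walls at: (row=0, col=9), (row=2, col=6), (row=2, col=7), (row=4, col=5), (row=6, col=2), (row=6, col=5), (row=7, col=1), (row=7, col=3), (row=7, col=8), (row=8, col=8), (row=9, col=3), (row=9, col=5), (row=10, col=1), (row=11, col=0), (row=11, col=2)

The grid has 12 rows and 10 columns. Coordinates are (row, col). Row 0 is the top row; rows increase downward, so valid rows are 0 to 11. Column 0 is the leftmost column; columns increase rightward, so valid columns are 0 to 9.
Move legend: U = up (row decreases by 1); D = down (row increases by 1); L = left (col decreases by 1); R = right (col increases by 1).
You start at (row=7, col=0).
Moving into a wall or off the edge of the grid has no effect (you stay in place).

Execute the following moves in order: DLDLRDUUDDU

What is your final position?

Start: (row=7, col=0)
  D (down): (row=7, col=0) -> (row=8, col=0)
  L (left): blocked, stay at (row=8, col=0)
  D (down): (row=8, col=0) -> (row=9, col=0)
  L (left): blocked, stay at (row=9, col=0)
  R (right): (row=9, col=0) -> (row=9, col=1)
  D (down): blocked, stay at (row=9, col=1)
  U (up): (row=9, col=1) -> (row=8, col=1)
  U (up): blocked, stay at (row=8, col=1)
  D (down): (row=8, col=1) -> (row=9, col=1)
  D (down): blocked, stay at (row=9, col=1)
  U (up): (row=9, col=1) -> (row=8, col=1)
Final: (row=8, col=1)

Answer: Final position: (row=8, col=1)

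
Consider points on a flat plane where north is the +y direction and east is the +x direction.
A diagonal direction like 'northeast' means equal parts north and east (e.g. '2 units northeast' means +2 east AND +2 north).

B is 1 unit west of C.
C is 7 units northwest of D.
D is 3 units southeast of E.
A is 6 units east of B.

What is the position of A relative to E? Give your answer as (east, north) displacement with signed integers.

Answer: A is at (east=1, north=4) relative to E.

Derivation:
Place E at the origin (east=0, north=0).
  D is 3 units southeast of E: delta (east=+3, north=-3); D at (east=3, north=-3).
  C is 7 units northwest of D: delta (east=-7, north=+7); C at (east=-4, north=4).
  B is 1 unit west of C: delta (east=-1, north=+0); B at (east=-5, north=4).
  A is 6 units east of B: delta (east=+6, north=+0); A at (east=1, north=4).
Therefore A relative to E: (east=1, north=4).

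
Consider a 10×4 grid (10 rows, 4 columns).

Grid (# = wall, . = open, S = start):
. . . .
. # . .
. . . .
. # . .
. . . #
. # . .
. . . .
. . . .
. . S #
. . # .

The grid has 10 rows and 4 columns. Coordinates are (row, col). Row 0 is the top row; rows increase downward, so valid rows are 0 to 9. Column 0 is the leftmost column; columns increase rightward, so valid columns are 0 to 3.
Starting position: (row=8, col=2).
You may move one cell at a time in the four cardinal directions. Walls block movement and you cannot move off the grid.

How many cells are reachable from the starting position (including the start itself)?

BFS flood-fill from (row=8, col=2):
  Distance 0: (row=8, col=2)
  Distance 1: (row=7, col=2), (row=8, col=1)
  Distance 2: (row=6, col=2), (row=7, col=1), (row=7, col=3), (row=8, col=0), (row=9, col=1)
  Distance 3: (row=5, col=2), (row=6, col=1), (row=6, col=3), (row=7, col=0), (row=9, col=0)
  Distance 4: (row=4, col=2), (row=5, col=3), (row=6, col=0)
  Distance 5: (row=3, col=2), (row=4, col=1), (row=5, col=0)
  Distance 6: (row=2, col=2), (row=3, col=3), (row=4, col=0)
  Distance 7: (row=1, col=2), (row=2, col=1), (row=2, col=3), (row=3, col=0)
  Distance 8: (row=0, col=2), (row=1, col=3), (row=2, col=0)
  Distance 9: (row=0, col=1), (row=0, col=3), (row=1, col=0)
  Distance 10: (row=0, col=0)
Total reachable: 33 (grid has 34 open cells total)

Answer: Reachable cells: 33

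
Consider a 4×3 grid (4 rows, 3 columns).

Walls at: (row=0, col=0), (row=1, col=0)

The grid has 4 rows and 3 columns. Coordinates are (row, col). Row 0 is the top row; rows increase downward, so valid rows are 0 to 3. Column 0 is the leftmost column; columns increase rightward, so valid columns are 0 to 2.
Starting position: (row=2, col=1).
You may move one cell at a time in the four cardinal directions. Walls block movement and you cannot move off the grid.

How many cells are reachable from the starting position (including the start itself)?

BFS flood-fill from (row=2, col=1):
  Distance 0: (row=2, col=1)
  Distance 1: (row=1, col=1), (row=2, col=0), (row=2, col=2), (row=3, col=1)
  Distance 2: (row=0, col=1), (row=1, col=2), (row=3, col=0), (row=3, col=2)
  Distance 3: (row=0, col=2)
Total reachable: 10 (grid has 10 open cells total)

Answer: Reachable cells: 10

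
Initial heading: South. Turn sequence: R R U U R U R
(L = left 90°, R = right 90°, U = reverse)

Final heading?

Start: South
  R (right (90° clockwise)) -> West
  R (right (90° clockwise)) -> North
  U (U-turn (180°)) -> South
  U (U-turn (180°)) -> North
  R (right (90° clockwise)) -> East
  U (U-turn (180°)) -> West
  R (right (90° clockwise)) -> North
Final: North

Answer: Final heading: North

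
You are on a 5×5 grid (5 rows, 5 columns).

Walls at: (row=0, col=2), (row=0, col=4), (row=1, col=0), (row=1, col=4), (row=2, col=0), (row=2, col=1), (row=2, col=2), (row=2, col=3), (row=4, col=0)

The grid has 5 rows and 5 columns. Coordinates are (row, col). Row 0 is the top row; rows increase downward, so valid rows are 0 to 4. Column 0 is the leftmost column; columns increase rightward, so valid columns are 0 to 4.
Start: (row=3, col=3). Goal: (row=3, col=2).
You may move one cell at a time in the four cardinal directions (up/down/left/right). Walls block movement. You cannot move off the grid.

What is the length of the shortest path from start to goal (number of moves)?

Answer: Shortest path length: 1

Derivation:
BFS from (row=3, col=3) until reaching (row=3, col=2):
  Distance 0: (row=3, col=3)
  Distance 1: (row=3, col=2), (row=3, col=4), (row=4, col=3)  <- goal reached here
One shortest path (1 moves): (row=3, col=3) -> (row=3, col=2)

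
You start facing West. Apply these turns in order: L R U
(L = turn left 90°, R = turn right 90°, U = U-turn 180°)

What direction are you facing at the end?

Answer: Final heading: East

Derivation:
Start: West
  L (left (90° counter-clockwise)) -> South
  R (right (90° clockwise)) -> West
  U (U-turn (180°)) -> East
Final: East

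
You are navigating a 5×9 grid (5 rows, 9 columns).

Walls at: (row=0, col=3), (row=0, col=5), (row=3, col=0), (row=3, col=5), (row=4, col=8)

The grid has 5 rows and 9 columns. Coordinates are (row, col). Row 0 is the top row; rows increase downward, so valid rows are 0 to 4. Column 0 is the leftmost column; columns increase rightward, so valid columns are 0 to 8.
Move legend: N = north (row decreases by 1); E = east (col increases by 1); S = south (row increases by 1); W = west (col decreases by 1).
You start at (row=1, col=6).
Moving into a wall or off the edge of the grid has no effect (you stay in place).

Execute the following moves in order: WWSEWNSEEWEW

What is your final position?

Start: (row=1, col=6)
  W (west): (row=1, col=6) -> (row=1, col=5)
  W (west): (row=1, col=5) -> (row=1, col=4)
  S (south): (row=1, col=4) -> (row=2, col=4)
  E (east): (row=2, col=4) -> (row=2, col=5)
  W (west): (row=2, col=5) -> (row=2, col=4)
  N (north): (row=2, col=4) -> (row=1, col=4)
  S (south): (row=1, col=4) -> (row=2, col=4)
  E (east): (row=2, col=4) -> (row=2, col=5)
  E (east): (row=2, col=5) -> (row=2, col=6)
  W (west): (row=2, col=6) -> (row=2, col=5)
  E (east): (row=2, col=5) -> (row=2, col=6)
  W (west): (row=2, col=6) -> (row=2, col=5)
Final: (row=2, col=5)

Answer: Final position: (row=2, col=5)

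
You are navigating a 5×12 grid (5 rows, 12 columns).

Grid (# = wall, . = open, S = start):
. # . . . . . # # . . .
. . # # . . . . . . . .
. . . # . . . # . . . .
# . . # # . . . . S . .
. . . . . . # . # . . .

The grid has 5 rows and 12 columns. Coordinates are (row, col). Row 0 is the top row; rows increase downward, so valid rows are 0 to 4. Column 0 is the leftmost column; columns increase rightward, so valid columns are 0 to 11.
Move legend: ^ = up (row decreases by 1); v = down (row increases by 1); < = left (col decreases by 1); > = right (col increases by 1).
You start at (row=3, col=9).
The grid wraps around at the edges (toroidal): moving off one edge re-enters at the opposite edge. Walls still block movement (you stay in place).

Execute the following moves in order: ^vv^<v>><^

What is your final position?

Start: (row=3, col=9)
  ^ (up): (row=3, col=9) -> (row=2, col=9)
  v (down): (row=2, col=9) -> (row=3, col=9)
  v (down): (row=3, col=9) -> (row=4, col=9)
  ^ (up): (row=4, col=9) -> (row=3, col=9)
  < (left): (row=3, col=9) -> (row=3, col=8)
  v (down): blocked, stay at (row=3, col=8)
  > (right): (row=3, col=8) -> (row=3, col=9)
  > (right): (row=3, col=9) -> (row=3, col=10)
  < (left): (row=3, col=10) -> (row=3, col=9)
  ^ (up): (row=3, col=9) -> (row=2, col=9)
Final: (row=2, col=9)

Answer: Final position: (row=2, col=9)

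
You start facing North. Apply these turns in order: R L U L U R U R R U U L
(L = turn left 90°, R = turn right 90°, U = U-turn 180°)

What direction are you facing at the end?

Answer: Final heading: West

Derivation:
Start: North
  R (right (90° clockwise)) -> East
  L (left (90° counter-clockwise)) -> North
  U (U-turn (180°)) -> South
  L (left (90° counter-clockwise)) -> East
  U (U-turn (180°)) -> West
  R (right (90° clockwise)) -> North
  U (U-turn (180°)) -> South
  R (right (90° clockwise)) -> West
  R (right (90° clockwise)) -> North
  U (U-turn (180°)) -> South
  U (U-turn (180°)) -> North
  L (left (90° counter-clockwise)) -> West
Final: West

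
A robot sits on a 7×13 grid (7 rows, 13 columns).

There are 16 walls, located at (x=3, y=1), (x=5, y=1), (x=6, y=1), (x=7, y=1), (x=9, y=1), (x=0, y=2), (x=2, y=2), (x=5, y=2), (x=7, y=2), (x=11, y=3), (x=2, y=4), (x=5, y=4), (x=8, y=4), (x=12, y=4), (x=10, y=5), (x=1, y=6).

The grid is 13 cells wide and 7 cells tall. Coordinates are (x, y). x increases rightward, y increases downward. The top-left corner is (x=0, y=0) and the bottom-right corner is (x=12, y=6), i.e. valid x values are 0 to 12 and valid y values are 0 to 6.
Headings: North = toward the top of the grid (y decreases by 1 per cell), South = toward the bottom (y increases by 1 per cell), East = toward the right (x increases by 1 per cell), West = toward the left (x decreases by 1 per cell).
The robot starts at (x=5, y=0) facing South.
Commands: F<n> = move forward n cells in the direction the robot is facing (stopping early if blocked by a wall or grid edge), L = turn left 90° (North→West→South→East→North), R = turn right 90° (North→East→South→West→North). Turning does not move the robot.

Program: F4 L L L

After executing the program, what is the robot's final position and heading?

Answer: Final position: (x=5, y=0), facing West

Derivation:
Start: (x=5, y=0), facing South
  F4: move forward 0/4 (blocked), now at (x=5, y=0)
  L: turn left, now facing East
  L: turn left, now facing North
  L: turn left, now facing West
Final: (x=5, y=0), facing West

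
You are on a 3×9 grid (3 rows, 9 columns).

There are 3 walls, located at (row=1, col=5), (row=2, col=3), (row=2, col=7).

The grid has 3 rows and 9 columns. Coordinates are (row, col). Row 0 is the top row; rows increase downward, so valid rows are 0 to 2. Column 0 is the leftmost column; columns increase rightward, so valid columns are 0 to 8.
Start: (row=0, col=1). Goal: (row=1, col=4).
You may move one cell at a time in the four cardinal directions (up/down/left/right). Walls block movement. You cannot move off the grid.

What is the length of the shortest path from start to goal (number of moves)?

Answer: Shortest path length: 4

Derivation:
BFS from (row=0, col=1) until reaching (row=1, col=4):
  Distance 0: (row=0, col=1)
  Distance 1: (row=0, col=0), (row=0, col=2), (row=1, col=1)
  Distance 2: (row=0, col=3), (row=1, col=0), (row=1, col=2), (row=2, col=1)
  Distance 3: (row=0, col=4), (row=1, col=3), (row=2, col=0), (row=2, col=2)
  Distance 4: (row=0, col=5), (row=1, col=4)  <- goal reached here
One shortest path (4 moves): (row=0, col=1) -> (row=0, col=2) -> (row=0, col=3) -> (row=0, col=4) -> (row=1, col=4)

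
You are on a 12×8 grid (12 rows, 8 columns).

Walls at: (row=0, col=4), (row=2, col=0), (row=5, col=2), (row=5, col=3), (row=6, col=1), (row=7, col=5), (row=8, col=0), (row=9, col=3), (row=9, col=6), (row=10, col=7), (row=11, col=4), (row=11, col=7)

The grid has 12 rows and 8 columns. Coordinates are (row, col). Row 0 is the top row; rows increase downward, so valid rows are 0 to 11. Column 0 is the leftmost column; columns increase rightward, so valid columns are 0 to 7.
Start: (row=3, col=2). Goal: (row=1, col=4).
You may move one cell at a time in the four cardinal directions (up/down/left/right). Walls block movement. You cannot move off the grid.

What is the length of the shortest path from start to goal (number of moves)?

Answer: Shortest path length: 4

Derivation:
BFS from (row=3, col=2) until reaching (row=1, col=4):
  Distance 0: (row=3, col=2)
  Distance 1: (row=2, col=2), (row=3, col=1), (row=3, col=3), (row=4, col=2)
  Distance 2: (row=1, col=2), (row=2, col=1), (row=2, col=3), (row=3, col=0), (row=3, col=4), (row=4, col=1), (row=4, col=3)
  Distance 3: (row=0, col=2), (row=1, col=1), (row=1, col=3), (row=2, col=4), (row=3, col=5), (row=4, col=0), (row=4, col=4), (row=5, col=1)
  Distance 4: (row=0, col=1), (row=0, col=3), (row=1, col=0), (row=1, col=4), (row=2, col=5), (row=3, col=6), (row=4, col=5), (row=5, col=0), (row=5, col=4)  <- goal reached here
One shortest path (4 moves): (row=3, col=2) -> (row=3, col=3) -> (row=3, col=4) -> (row=2, col=4) -> (row=1, col=4)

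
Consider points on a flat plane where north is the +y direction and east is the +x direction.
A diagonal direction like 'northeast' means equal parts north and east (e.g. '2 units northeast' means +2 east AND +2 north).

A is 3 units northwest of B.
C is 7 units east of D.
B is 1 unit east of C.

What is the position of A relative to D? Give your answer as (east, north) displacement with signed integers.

Answer: A is at (east=5, north=3) relative to D.

Derivation:
Place D at the origin (east=0, north=0).
  C is 7 units east of D: delta (east=+7, north=+0); C at (east=7, north=0).
  B is 1 unit east of C: delta (east=+1, north=+0); B at (east=8, north=0).
  A is 3 units northwest of B: delta (east=-3, north=+3); A at (east=5, north=3).
Therefore A relative to D: (east=5, north=3).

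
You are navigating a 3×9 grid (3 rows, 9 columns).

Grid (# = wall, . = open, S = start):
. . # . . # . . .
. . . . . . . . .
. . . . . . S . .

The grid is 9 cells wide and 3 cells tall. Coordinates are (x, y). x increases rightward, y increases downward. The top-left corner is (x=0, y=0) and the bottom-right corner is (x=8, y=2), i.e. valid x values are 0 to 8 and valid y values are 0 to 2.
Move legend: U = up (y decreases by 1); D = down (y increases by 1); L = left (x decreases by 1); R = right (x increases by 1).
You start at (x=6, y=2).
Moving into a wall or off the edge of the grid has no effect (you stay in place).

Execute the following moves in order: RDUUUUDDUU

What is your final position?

Start: (x=6, y=2)
  R (right): (x=6, y=2) -> (x=7, y=2)
  D (down): blocked, stay at (x=7, y=2)
  U (up): (x=7, y=2) -> (x=7, y=1)
  U (up): (x=7, y=1) -> (x=7, y=0)
  U (up): blocked, stay at (x=7, y=0)
  U (up): blocked, stay at (x=7, y=0)
  D (down): (x=7, y=0) -> (x=7, y=1)
  D (down): (x=7, y=1) -> (x=7, y=2)
  U (up): (x=7, y=2) -> (x=7, y=1)
  U (up): (x=7, y=1) -> (x=7, y=0)
Final: (x=7, y=0)

Answer: Final position: (x=7, y=0)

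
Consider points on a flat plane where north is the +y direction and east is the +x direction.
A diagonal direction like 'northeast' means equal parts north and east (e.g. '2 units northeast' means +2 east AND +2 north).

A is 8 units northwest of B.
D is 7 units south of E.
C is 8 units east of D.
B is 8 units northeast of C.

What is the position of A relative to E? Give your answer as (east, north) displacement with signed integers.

Answer: A is at (east=8, north=9) relative to E.

Derivation:
Place E at the origin (east=0, north=0).
  D is 7 units south of E: delta (east=+0, north=-7); D at (east=0, north=-7).
  C is 8 units east of D: delta (east=+8, north=+0); C at (east=8, north=-7).
  B is 8 units northeast of C: delta (east=+8, north=+8); B at (east=16, north=1).
  A is 8 units northwest of B: delta (east=-8, north=+8); A at (east=8, north=9).
Therefore A relative to E: (east=8, north=9).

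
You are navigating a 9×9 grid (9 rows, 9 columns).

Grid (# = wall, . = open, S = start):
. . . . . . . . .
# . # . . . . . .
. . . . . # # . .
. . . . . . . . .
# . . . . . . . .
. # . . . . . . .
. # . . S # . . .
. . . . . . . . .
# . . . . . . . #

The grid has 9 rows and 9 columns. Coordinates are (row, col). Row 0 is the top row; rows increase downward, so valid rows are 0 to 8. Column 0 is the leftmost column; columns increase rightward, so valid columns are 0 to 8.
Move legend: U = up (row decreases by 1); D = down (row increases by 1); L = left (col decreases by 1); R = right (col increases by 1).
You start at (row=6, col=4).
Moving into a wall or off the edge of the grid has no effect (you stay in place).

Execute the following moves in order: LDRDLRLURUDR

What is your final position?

Start: (row=6, col=4)
  L (left): (row=6, col=4) -> (row=6, col=3)
  D (down): (row=6, col=3) -> (row=7, col=3)
  R (right): (row=7, col=3) -> (row=7, col=4)
  D (down): (row=7, col=4) -> (row=8, col=4)
  L (left): (row=8, col=4) -> (row=8, col=3)
  R (right): (row=8, col=3) -> (row=8, col=4)
  L (left): (row=8, col=4) -> (row=8, col=3)
  U (up): (row=8, col=3) -> (row=7, col=3)
  R (right): (row=7, col=3) -> (row=7, col=4)
  U (up): (row=7, col=4) -> (row=6, col=4)
  D (down): (row=6, col=4) -> (row=7, col=4)
  R (right): (row=7, col=4) -> (row=7, col=5)
Final: (row=7, col=5)

Answer: Final position: (row=7, col=5)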